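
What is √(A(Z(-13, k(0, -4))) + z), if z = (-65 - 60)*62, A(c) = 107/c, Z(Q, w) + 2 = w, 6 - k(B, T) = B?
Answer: I*√30893/2 ≈ 87.882*I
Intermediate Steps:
k(B, T) = 6 - B
Z(Q, w) = -2 + w
z = -7750 (z = -125*62 = -7750)
√(A(Z(-13, k(0, -4))) + z) = √(107/(-2 + (6 - 1*0)) - 7750) = √(107/(-2 + (6 + 0)) - 7750) = √(107/(-2 + 6) - 7750) = √(107/4 - 7750) = √(-30893/4) = I*√30893/2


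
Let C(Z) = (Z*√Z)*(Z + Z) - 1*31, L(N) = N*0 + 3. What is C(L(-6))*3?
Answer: -93 + 54*√3 ≈ 0.53074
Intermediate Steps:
L(N) = 3 (L(N) = 0 + 3 = 3)
C(Z) = -31 + 2*Z^(5/2) (C(Z) = Z^(3/2)*(2*Z) - 31 = 2*Z^(5/2) - 31 = -31 + 2*Z^(5/2))
C(L(-6))*3 = (-31 + 2*3^(5/2))*3 = (-31 + 2*(9*√3))*3 = (-31 + 18*√3)*3 = -93 + 54*√3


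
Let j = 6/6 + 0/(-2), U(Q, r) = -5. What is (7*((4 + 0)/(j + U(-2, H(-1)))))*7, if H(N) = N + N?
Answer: -49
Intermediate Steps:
H(N) = 2*N
j = 1 (j = 6*(⅙) + 0*(-½) = 1 + 0 = 1)
(7*((4 + 0)/(j + U(-2, H(-1)))))*7 = (7*((4 + 0)/(1 - 5)))*7 = (7*(4/(-4)))*7 = (7*(4*(-¼)))*7 = (7*(-1))*7 = -7*7 = -49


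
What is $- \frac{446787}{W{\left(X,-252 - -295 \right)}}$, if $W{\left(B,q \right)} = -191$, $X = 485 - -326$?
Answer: $\frac{446787}{191} \approx 2339.2$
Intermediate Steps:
$X = 811$ ($X = 485 + 326 = 811$)
$- \frac{446787}{W{\left(X,-252 - -295 \right)}} = - \frac{446787}{-191} = \left(-446787\right) \left(- \frac{1}{191}\right) = \frac{446787}{191}$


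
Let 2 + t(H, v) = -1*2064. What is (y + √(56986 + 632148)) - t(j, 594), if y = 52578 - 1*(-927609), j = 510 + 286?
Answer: 982253 + √689134 ≈ 9.8308e+5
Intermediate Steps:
j = 796
y = 980187 (y = 52578 + 927609 = 980187)
t(H, v) = -2066 (t(H, v) = -2 - 1*2064 = -2 - 2064 = -2066)
(y + √(56986 + 632148)) - t(j, 594) = (980187 + √(56986 + 632148)) - 1*(-2066) = (980187 + √689134) + 2066 = 982253 + √689134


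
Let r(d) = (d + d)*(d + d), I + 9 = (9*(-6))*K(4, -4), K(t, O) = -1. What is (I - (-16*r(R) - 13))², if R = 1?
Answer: 14884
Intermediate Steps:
I = 45 (I = -9 + (9*(-6))*(-1) = -9 - 54*(-1) = -9 + 54 = 45)
r(d) = 4*d² (r(d) = (2*d)*(2*d) = 4*d²)
(I - (-16*r(R) - 13))² = (45 - (-64*1² - 13))² = (45 - (-64 - 13))² = (45 - 1*(-77))² = (45 + 77)² = 122² = 14884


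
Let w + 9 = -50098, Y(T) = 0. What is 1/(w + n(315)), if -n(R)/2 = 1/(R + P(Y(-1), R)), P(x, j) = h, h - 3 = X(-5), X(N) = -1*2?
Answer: -158/7916907 ≈ -1.9957e-5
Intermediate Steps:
X(N) = -2
h = 1 (h = 3 - 2 = 1)
P(x, j) = 1
w = -50107 (w = -9 - 50098 = -50107)
n(R) = -2/(1 + R) (n(R) = -2/(R + 1) = -2/(1 + R))
1/(w + n(315)) = 1/(-50107 - 2/(1 + 315)) = 1/(-50107 - 2/316) = 1/(-50107 - 2*1/316) = 1/(-50107 - 1/158) = 1/(-7916907/158) = -158/7916907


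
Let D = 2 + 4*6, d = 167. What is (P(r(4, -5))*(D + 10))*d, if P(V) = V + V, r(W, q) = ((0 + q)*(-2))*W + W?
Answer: 529056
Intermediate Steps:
r(W, q) = W - 2*W*q (r(W, q) = (q*(-2))*W + W = (-2*q)*W + W = -2*W*q + W = W - 2*W*q)
P(V) = 2*V
D = 26 (D = 2 + 24 = 26)
(P(r(4, -5))*(D + 10))*d = ((2*(4*(1 - 2*(-5))))*(26 + 10))*167 = ((2*(4*(1 + 10)))*36)*167 = ((2*(4*11))*36)*167 = ((2*44)*36)*167 = (88*36)*167 = 3168*167 = 529056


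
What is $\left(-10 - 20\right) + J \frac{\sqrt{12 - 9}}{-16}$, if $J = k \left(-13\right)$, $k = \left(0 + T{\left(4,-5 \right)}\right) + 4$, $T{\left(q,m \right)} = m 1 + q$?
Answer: $-30 + \frac{39 \sqrt{3}}{16} \approx -25.778$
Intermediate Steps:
$T{\left(q,m \right)} = m + q$
$k = 3$ ($k = \left(0 + \left(-5 + 4\right)\right) + 4 = \left(0 - 1\right) + 4 = -1 + 4 = 3$)
$J = -39$ ($J = 3 \left(-13\right) = -39$)
$\left(-10 - 20\right) + J \frac{\sqrt{12 - 9}}{-16} = \left(-10 - 20\right) - 39 \frac{\sqrt{12 - 9}}{-16} = -30 - 39 \sqrt{3} \left(- \frac{1}{16}\right) = -30 - 39 \left(- \frac{\sqrt{3}}{16}\right) = -30 + \frac{39 \sqrt{3}}{16}$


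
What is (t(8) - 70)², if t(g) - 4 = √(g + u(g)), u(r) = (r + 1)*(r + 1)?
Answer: (66 - √89)² ≈ 3199.7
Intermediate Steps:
u(r) = (1 + r)² (u(r) = (1 + r)*(1 + r) = (1 + r)²)
t(g) = 4 + √(g + (1 + g)²)
(t(8) - 70)² = ((4 + √(8 + (1 + 8)²)) - 70)² = ((4 + √(8 + 9²)) - 70)² = ((4 + √(8 + 81)) - 70)² = ((4 + √89) - 70)² = (-66 + √89)²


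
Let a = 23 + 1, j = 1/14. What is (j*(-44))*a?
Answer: -528/7 ≈ -75.429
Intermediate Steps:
j = 1/14 ≈ 0.071429
a = 24
(j*(-44))*a = ((1/14)*(-44))*24 = -22/7*24 = -528/7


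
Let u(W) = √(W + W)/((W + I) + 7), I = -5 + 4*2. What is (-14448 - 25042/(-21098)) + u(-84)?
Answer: -152399431/10549 - I*√42/37 ≈ -14447.0 - 0.17516*I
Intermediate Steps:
I = 3 (I = -5 + 8 = 3)
u(W) = √2*√W/(10 + W) (u(W) = √(W + W)/((W + 3) + 7) = √(2*W)/((3 + W) + 7) = (√2*√W)/(10 + W) = √2*√W/(10 + W))
(-14448 - 25042/(-21098)) + u(-84) = (-14448 - 25042/(-21098)) + √2*√(-84)/(10 - 84) = (-14448 - 25042*(-1/21098)) + √2*(2*I*√21)/(-74) = (-14448 + 12521/10549) + √2*(2*I*√21)*(-1/74) = -152399431/10549 - I*√42/37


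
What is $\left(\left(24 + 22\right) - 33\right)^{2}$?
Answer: $169$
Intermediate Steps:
$\left(\left(24 + 22\right) - 33\right)^{2} = \left(46 - 33\right)^{2} = 13^{2} = 169$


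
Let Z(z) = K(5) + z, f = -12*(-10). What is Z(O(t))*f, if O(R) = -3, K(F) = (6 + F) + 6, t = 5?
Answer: 1680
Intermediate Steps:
K(F) = 12 + F
f = 120
Z(z) = 17 + z (Z(z) = (12 + 5) + z = 17 + z)
Z(O(t))*f = (17 - 3)*120 = 14*120 = 1680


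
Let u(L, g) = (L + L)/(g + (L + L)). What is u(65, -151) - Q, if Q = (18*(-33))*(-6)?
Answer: -74974/21 ≈ -3570.2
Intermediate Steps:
Q = 3564 (Q = -594*(-6) = 3564)
u(L, g) = 2*L/(g + 2*L) (u(L, g) = (2*L)/(g + 2*L) = 2*L/(g + 2*L))
u(65, -151) - Q = 2*65/(-151 + 2*65) - 1*3564 = 2*65/(-151 + 130) - 3564 = 2*65/(-21) - 3564 = 2*65*(-1/21) - 3564 = -130/21 - 3564 = -74974/21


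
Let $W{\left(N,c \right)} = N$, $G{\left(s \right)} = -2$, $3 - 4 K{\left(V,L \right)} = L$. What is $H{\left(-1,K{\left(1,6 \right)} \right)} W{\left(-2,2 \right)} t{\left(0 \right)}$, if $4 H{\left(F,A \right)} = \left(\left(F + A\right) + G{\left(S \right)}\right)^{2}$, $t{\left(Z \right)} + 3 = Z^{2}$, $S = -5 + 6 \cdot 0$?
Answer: $\frac{675}{32} \approx 21.094$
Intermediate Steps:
$S = -5$ ($S = -5 + 0 = -5$)
$K{\left(V,L \right)} = \frac{3}{4} - \frac{L}{4}$
$t{\left(Z \right)} = -3 + Z^{2}$
$H{\left(F,A \right)} = \frac{\left(-2 + A + F\right)^{2}}{4}$ ($H{\left(F,A \right)} = \frac{\left(\left(F + A\right) - 2\right)^{2}}{4} = \frac{\left(\left(A + F\right) - 2\right)^{2}}{4} = \frac{\left(-2 + A + F\right)^{2}}{4}$)
$H{\left(-1,K{\left(1,6 \right)} \right)} W{\left(-2,2 \right)} t{\left(0 \right)} = \frac{\left(-2 + \left(\frac{3}{4} - \frac{3}{2}\right) - 1\right)^{2}}{4} \left(-2\right) \left(-3 + 0^{2}\right) = \frac{\left(-2 + \left(\frac{3}{4} - \frac{3}{2}\right) - 1\right)^{2}}{4} \left(-2\right) \left(-3 + 0\right) = \frac{\left(-2 - \frac{3}{4} - 1\right)^{2}}{4} \left(-2\right) \left(-3\right) = \frac{\left(- \frac{15}{4}\right)^{2}}{4} \left(-2\right) \left(-3\right) = \frac{1}{4} \cdot \frac{225}{16} \left(-2\right) \left(-3\right) = \frac{225}{64} \left(-2\right) \left(-3\right) = \left(- \frac{225}{32}\right) \left(-3\right) = \frac{675}{32}$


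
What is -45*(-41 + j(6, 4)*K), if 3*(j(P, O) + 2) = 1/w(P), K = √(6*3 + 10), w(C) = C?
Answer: 1845 + 175*√7 ≈ 2308.0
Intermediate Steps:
K = 2*√7 (K = √(18 + 10) = √28 = 2*√7 ≈ 5.2915)
j(P, O) = -2 + 1/(3*P)
-45*(-41 + j(6, 4)*K) = -45*(-41 + (-2 + (⅓)/6)*(2*√7)) = -45*(-41 + (-2 + (⅓)*(⅙))*(2*√7)) = -45*(-41 + (-2 + 1/18)*(2*√7)) = -45*(-41 - 35*√7/9) = 1845 + 175*√7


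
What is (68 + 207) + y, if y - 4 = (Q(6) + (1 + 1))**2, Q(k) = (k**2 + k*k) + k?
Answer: 6679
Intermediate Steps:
Q(k) = k + 2*k**2 (Q(k) = (k**2 + k**2) + k = 2*k**2 + k = k + 2*k**2)
y = 6404 (y = 4 + (6*(1 + 2*6) + (1 + 1))**2 = 4 + (6*(1 + 12) + 2)**2 = 4 + (6*13 + 2)**2 = 4 + (78 + 2)**2 = 4 + 80**2 = 4 + 6400 = 6404)
(68 + 207) + y = (68 + 207) + 6404 = 275 + 6404 = 6679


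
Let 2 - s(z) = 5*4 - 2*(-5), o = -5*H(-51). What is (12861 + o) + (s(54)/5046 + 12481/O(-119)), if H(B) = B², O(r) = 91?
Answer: -224729/32799 ≈ -6.8517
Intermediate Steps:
o = -13005 (o = -5*(-51)² = -5*2601 = -13005)
s(z) = -28 (s(z) = 2 - (5*4 - 2*(-5)) = 2 - (20 + 10) = 2 - 1*30 = 2 - 30 = -28)
(12861 + o) + (s(54)/5046 + 12481/O(-119)) = (12861 - 13005) + (-28/5046 + 12481/91) = -144 + (-28*1/5046 + 12481*(1/91)) = -144 + (-14/2523 + 1783/13) = -144 + 4498327/32799 = -224729/32799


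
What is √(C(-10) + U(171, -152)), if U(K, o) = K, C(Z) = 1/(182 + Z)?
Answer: √1264759/86 ≈ 13.077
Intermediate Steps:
√(C(-10) + U(171, -152)) = √(1/(182 - 10) + 171) = √(1/172 + 171) = √(29413/172) = √1264759/86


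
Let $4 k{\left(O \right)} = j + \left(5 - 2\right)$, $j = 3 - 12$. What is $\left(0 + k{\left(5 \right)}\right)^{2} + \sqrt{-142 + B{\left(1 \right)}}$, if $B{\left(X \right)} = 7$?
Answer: $\frac{9}{4} + 3 i \sqrt{15} \approx 2.25 + 11.619 i$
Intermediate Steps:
$j = -9$ ($j = 3 - 12 = -9$)
$k{\left(O \right)} = - \frac{3}{2}$ ($k{\left(O \right)} = \frac{-9 + \left(5 - 2\right)}{4} = \frac{-9 + 3}{4} = \frac{1}{4} \left(-6\right) = - \frac{3}{2}$)
$\left(0 + k{\left(5 \right)}\right)^{2} + \sqrt{-142 + B{\left(1 \right)}} = \left(0 - \frac{3}{2}\right)^{2} + \sqrt{-142 + 7} = \left(- \frac{3}{2}\right)^{2} + \sqrt{-135} = \frac{9}{4} + 3 i \sqrt{15}$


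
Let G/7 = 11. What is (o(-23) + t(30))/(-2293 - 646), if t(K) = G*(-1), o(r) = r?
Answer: 100/2939 ≈ 0.034025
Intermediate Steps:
G = 77 (G = 7*11 = 77)
t(K) = -77 (t(K) = 77*(-1) = -77)
(o(-23) + t(30))/(-2293 - 646) = (-23 - 77)/(-2293 - 646) = -100/(-2939) = -100*(-1/2939) = 100/2939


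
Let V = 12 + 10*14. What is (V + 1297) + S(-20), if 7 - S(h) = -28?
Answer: 1484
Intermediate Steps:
V = 152 (V = 12 + 140 = 152)
S(h) = 35 (S(h) = 7 - 1*(-28) = 7 + 28 = 35)
(V + 1297) + S(-20) = (152 + 1297) + 35 = 1449 + 35 = 1484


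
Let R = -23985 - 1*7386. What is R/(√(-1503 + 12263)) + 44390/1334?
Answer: 965/29 - 31371*√2690/5380 ≈ -269.15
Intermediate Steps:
R = -31371 (R = -23985 - 7386 = -31371)
R/(√(-1503 + 12263)) + 44390/1334 = -31371/√(-1503 + 12263) + 44390/1334 = -31371*√2690/5380 + 44390*(1/1334) = -31371*√2690/5380 + 965/29 = 965/29 - 31371*√2690/5380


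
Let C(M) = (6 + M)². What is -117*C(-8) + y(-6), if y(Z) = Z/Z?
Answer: -467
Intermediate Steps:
y(Z) = 1
-117*C(-8) + y(-6) = -117*(6 - 8)² + 1 = -117*(-2)² + 1 = -117*4 + 1 = -468 + 1 = -467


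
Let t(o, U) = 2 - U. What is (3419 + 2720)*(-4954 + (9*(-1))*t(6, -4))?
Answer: -30744112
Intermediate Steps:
(3419 + 2720)*(-4954 + (9*(-1))*t(6, -4)) = (3419 + 2720)*(-4954 + (9*(-1))*(2 - 1*(-4))) = 6139*(-4954 - 9*(2 + 4)) = 6139*(-4954 - 9*6) = 6139*(-4954 - 54) = 6139*(-5008) = -30744112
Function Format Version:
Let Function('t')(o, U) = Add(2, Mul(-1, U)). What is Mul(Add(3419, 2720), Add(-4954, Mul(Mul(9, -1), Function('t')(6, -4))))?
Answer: -30744112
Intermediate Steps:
Mul(Add(3419, 2720), Add(-4954, Mul(Mul(9, -1), Function('t')(6, -4)))) = Mul(Add(3419, 2720), Add(-4954, Mul(Mul(9, -1), Add(2, Mul(-1, -4))))) = Mul(6139, Add(-4954, Mul(-9, Add(2, 4)))) = Mul(6139, Add(-4954, Mul(-9, 6))) = Mul(6139, Add(-4954, -54)) = Mul(6139, -5008) = -30744112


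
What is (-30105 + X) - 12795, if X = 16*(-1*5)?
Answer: -42980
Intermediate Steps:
X = -80 (X = 16*(-5) = -80)
(-30105 + X) - 12795 = (-30105 - 80) - 12795 = -30185 - 12795 = -42980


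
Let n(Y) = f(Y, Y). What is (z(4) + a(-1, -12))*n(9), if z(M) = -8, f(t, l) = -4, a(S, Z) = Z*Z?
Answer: -544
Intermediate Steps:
a(S, Z) = Z²
n(Y) = -4
(z(4) + a(-1, -12))*n(9) = (-8 + (-12)²)*(-4) = (-8 + 144)*(-4) = 136*(-4) = -544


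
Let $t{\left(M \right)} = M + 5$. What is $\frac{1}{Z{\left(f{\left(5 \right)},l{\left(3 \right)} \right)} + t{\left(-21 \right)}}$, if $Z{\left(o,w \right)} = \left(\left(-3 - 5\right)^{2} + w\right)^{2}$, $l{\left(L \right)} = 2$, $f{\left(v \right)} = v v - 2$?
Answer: $\frac{1}{4340} \approx 0.00023041$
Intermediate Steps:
$t{\left(M \right)} = 5 + M$
$f{\left(v \right)} = -2 + v^{2}$ ($f{\left(v \right)} = v^{2} - 2 = -2 + v^{2}$)
$Z{\left(o,w \right)} = \left(64 + w\right)^{2}$ ($Z{\left(o,w \right)} = \left(\left(-8\right)^{2} + w\right)^{2} = \left(64 + w\right)^{2}$)
$\frac{1}{Z{\left(f{\left(5 \right)},l{\left(3 \right)} \right)} + t{\left(-21 \right)}} = \frac{1}{\left(64 + 2\right)^{2} + \left(5 - 21\right)} = \frac{1}{66^{2} - 16} = \frac{1}{4356 - 16} = \frac{1}{4340}$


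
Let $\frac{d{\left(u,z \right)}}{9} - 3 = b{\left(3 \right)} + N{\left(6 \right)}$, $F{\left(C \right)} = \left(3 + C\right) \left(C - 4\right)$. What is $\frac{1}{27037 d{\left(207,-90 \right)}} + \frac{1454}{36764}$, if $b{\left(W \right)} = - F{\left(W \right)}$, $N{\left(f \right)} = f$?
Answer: $\frac{2653564747}{67094208090} \approx 0.03955$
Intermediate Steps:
$F{\left(C \right)} = \left(-4 + C\right) \left(3 + C\right)$ ($F{\left(C \right)} = \left(3 + C\right) \left(-4 + C\right) = \left(-4 + C\right) \left(3 + C\right)$)
$b{\left(W \right)} = 12 + W - W^{2}$ ($b{\left(W \right)} = - (-12 + W^{2} - W) = 12 + W - W^{2}$)
$d{\left(u,z \right)} = 135$ ($d{\left(u,z \right)} = 27 + 9 \left(\left(12 + 3 - 3^{2}\right) + 6\right) = 27 + 9 \left(\left(12 + 3 - 9\right) + 6\right) = 27 + 9 \left(6 + 6\right) = 27 + 9 \cdot 12 = 27 + 108 = 135$)
$\frac{1}{27037 d{\left(207,-90 \right)}} + \frac{1454}{36764} = \frac{1}{27037 \cdot 135} + \frac{1454}{36764} = \frac{1}{27037} \cdot \frac{1}{135} + 1454 \cdot \frac{1}{36764} = \frac{1}{3649995} + \frac{727}{18382} = \frac{2653564747}{67094208090}$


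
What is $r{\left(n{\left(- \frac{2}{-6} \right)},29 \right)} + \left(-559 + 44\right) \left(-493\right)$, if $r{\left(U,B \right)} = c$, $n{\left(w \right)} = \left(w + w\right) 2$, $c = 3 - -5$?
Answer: $253903$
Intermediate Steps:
$c = 8$ ($c = 3 + 5 = 8$)
$n{\left(w \right)} = 4 w$ ($n{\left(w \right)} = 2 w 2 = 4 w$)
$r{\left(U,B \right)} = 8$
$r{\left(n{\left(- \frac{2}{-6} \right)},29 \right)} + \left(-559 + 44\right) \left(-493\right) = 8 + \left(-559 + 44\right) \left(-493\right) = 8 - -253895 = 8 + 253895 = 253903$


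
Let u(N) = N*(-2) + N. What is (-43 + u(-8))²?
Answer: 1225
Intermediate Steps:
u(N) = -N (u(N) = -2*N + N = -N)
(-43 + u(-8))² = (-43 - 1*(-8))² = (-43 + 8)² = (-35)² = 1225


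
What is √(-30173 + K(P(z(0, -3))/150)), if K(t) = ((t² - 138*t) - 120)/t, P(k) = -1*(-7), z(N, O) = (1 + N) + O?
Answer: I*√1450113042/210 ≈ 181.33*I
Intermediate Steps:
z(N, O) = 1 + N + O
P(k) = 7
K(t) = (-120 + t² - 138*t)/t
√(-30173 + K(P(z(0, -3))/150)) = √(-30173 + (-138 + 7/150 - 120/(7/150))) = √(-30173 + (-138 + 7*(1/150) - 120/(7*(1/150)))) = √(-30173 + (-138 + 7/150 - 120/7/150)) = √(-30173 + (-138 + 7/150 - 120*150/7)) = √(-30173 + (-138 + 7/150 - 18000/7)) = √(-30173 - 2844851/1050) = √(-34526501/1050) = I*√1450113042/210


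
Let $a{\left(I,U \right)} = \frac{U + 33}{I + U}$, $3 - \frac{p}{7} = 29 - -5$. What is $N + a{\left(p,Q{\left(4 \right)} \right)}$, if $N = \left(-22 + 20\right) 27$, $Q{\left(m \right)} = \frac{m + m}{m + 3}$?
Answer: $- \frac{81833}{1511} \approx -54.158$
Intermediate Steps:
$Q{\left(m \right)} = \frac{2 m}{3 + m}$
$p = -217$ ($p = 21 - 7 \left(29 - -5\right) = 21 - 7 \left(29 + 5\right) = 21 - 238 = -217$)
$a{\left(I,U \right)} = \frac{33 + U}{I + U}$
$N = -54$ ($N = \left(-2\right) 27 = -54$)
$N + a{\left(p,Q{\left(4 \right)} \right)} = -54 + \frac{33 + 2 \cdot 4 \frac{1}{3 + 4}}{-217 + 2 \cdot 4 \frac{1}{3 + 4}} = -54 + \frac{33 + 2 \cdot 4 \cdot \frac{1}{7}}{-217 + 2 \cdot 4 \cdot \frac{1}{7}} = -54 + \frac{33 + \frac{8}{7}}{-217 + \frac{8}{7}} = -54 + \frac{1}{- \frac{1511}{7}} \cdot \frac{239}{7} = -54 - \frac{239}{1511} = - \frac{81833}{1511}$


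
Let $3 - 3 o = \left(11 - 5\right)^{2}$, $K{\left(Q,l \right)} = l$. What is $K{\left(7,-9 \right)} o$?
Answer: $99$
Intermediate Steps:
$o = -11$ ($o = 1 - \frac{\left(11 - 5\right)^{2}}{3} = 1 - \frac{6^{2}}{3} = 1 - 12 = -11$)
$K{\left(7,-9 \right)} o = \left(-9\right) \left(-11\right) = 99$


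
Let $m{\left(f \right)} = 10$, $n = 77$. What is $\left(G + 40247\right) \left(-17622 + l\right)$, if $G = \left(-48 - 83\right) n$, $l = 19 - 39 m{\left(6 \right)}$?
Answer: $-542668880$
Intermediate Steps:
$l = -371$ ($l = 19 - 390 = -371$)
$G = -10087$ ($G = \left(-48 - 83\right) 77 = \left(-131\right) 77 = -10087$)
$\left(G + 40247\right) \left(-17622 + l\right) = \left(-10087 + 40247\right) \left(-17622 - 371\right) = 30160 \left(-17993\right) = -542668880$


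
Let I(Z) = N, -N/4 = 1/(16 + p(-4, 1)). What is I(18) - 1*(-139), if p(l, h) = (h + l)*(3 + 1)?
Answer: 138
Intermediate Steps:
p(l, h) = 4*h + 4*l (p(l, h) = (h + l)*4 = 4*h + 4*l)
N = -1 (N = -4/(16 + (4*1 + 4*(-4))) = -4/(16 + (4 - 16)) = -4/(16 - 12) = -4/4 = -4*¼ = -1)
I(Z) = -1
I(18) - 1*(-139) = -1 - 1*(-139) = -1 + 139 = 138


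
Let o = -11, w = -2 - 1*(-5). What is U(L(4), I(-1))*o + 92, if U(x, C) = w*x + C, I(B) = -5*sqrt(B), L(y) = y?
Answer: -40 + 55*I ≈ -40.0 + 55.0*I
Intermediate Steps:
w = 3 (w = -2 + 5 = 3)
U(x, C) = C + 3*x (U(x, C) = 3*x + C = C + 3*x)
U(L(4), I(-1))*o + 92 = (-5*I + 3*4)*(-11) + 92 = (-5*I + 12)*(-11) + 92 = (12 - 5*I)*(-11) + 92 = (-132 + 55*I) + 92 = -40 + 55*I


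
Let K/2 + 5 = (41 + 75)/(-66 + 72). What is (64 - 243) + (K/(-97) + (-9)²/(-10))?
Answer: -545321/2910 ≈ -187.40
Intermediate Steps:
K = 86/3 (K = -10 + 2*((41 + 75)/(-66 + 72)) = -10 + 2*(116/6) = -10 + 2*(116*(⅙)) = -10 + 2*(58/3) = -10 + 116/3 = 86/3 ≈ 28.667)
(64 - 243) + (K/(-97) + (-9)²/(-10)) = (64 - 243) + ((86/3)/(-97) + (-9)²/(-10)) = -179 + ((86/3)*(-1/97) + 81*(-⅒)) = -179 + (-86/291 - 81/10) = -179 - 24431/2910 = -545321/2910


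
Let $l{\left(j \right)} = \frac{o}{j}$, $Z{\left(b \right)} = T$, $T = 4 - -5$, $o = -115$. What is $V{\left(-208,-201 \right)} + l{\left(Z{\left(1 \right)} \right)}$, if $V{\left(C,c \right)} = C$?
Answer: $- \frac{1987}{9} \approx -220.78$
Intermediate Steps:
$T = 9$ ($T = 4 + 5 = 9$)
$Z{\left(b \right)} = 9$
$l{\left(j \right)} = - \frac{115}{j}$
$V{\left(-208,-201 \right)} + l{\left(Z{\left(1 \right)} \right)} = -208 - \frac{115}{9} = - \frac{1987}{9}$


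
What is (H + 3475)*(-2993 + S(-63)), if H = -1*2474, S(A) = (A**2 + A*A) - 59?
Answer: 4890886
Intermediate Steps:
S(A) = -59 + 2*A**2 (S(A) = (A**2 + A**2) - 59 = 2*A**2 - 59 = -59 + 2*A**2)
H = -2474
(H + 3475)*(-2993 + S(-63)) = (-2474 + 3475)*(-2993 + (-59 + 2*(-63)**2)) = 1001*(-2993 + (-59 + 2*3969)) = 1001*(-2993 + (-59 + 7938)) = 1001*(-2993 + 7879) = 1001*4886 = 4890886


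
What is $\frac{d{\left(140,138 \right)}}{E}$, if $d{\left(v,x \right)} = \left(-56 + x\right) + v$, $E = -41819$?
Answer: $- \frac{222}{41819} \approx -0.0053086$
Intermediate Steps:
$d{\left(v,x \right)} = -56 + v + x$
$\frac{d{\left(140,138 \right)}}{E} = \frac{-56 + 140 + 138}{-41819} = 222 \left(- \frac{1}{41819}\right) = - \frac{222}{41819}$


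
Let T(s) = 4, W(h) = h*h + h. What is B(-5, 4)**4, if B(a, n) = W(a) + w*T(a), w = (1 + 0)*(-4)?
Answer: 256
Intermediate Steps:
W(h) = h + h**2 (W(h) = h**2 + h = h + h**2)
w = -4 (w = 1*(-4) = -4)
B(a, n) = -16 + a*(1 + a) (B(a, n) = a*(1 + a) - 4*4 = a*(1 + a) - 16 = -16 + a*(1 + a))
B(-5, 4)**4 = (-16 - 5*(1 - 5))**4 = (-16 - 5*(-4))**4 = (-16 + 20)**4 = 4**4 = 256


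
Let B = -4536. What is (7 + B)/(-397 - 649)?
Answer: 4529/1046 ≈ 4.3298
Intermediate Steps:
(7 + B)/(-397 - 649) = (7 - 4536)/(-397 - 649) = -4529/(-1046) = -4529*(-1/1046) = 4529/1046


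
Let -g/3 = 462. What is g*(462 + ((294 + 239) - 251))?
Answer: -1031184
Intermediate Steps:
g = -1386 (g = -3*462 = -1386)
g*(462 + ((294 + 239) - 251)) = -1386*(462 + ((294 + 239) - 251)) = -1386*(462 + (533 - 251)) = -1386*(462 + 282) = -1386*744 = -1031184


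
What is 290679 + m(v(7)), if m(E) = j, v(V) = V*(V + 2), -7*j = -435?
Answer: 2035188/7 ≈ 2.9074e+5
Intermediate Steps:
j = 435/7 (j = -⅐*(-435) = 435/7 ≈ 62.143)
v(V) = V*(2 + V)
m(E) = 435/7
290679 + m(v(7)) = 290679 + 435/7 = 2035188/7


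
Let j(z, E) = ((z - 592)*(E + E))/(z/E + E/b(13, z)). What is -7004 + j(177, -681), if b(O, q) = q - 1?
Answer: -23737525844/164971 ≈ -1.4389e+5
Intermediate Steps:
b(O, q) = -1 + q
j(z, E) = 2*E*(-592 + z)/(E/(-1 + z) + z/E) (j(z, E) = ((z - 592)*(E + E))/(z/E + E/(-1 + z)) = ((-592 + z)*(2*E))/(E/(-1 + z) + z/E) = (2*E*(-592 + z))/(E/(-1 + z) + z/E) = 2*E*(-592 + z)/(E/(-1 + z) + z/E))
-7004 + j(177, -681) = -7004 + 2*(-681)**2*(-1 + 177)*(-592 + 177)/((-681)**2 + 177*(-1 + 177)) = -7004 + 2*463761*176*(-415)/(463761 + 177*176) = -7004 + 2*463761*176*(-415)/(463761 + 31152) = -7004 + 2*463761*176*(-415)/494913 = -7004 + 2*463761*(1/494913)*176*(-415) = -7004 - 22582068960/164971 = -23737525844/164971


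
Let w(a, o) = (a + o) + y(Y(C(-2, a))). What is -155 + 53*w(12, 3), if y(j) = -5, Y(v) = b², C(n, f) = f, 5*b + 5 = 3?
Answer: 375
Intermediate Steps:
b = -⅖ (b = -1 + (⅕)*3 = -1 + ⅗ = -⅖ ≈ -0.40000)
Y(v) = 4/25 (Y(v) = (-⅖)² = 4/25)
w(a, o) = -5 + a + o (w(a, o) = (a + o) - 5 = -5 + a + o)
-155 + 53*w(12, 3) = -155 + 53*(-5 + 12 + 3) = -155 + 53*10 = -155 + 530 = 375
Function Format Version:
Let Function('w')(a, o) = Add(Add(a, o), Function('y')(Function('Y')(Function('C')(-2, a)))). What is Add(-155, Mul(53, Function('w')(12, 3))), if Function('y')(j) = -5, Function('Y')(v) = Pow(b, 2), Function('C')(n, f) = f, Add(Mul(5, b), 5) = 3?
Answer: 375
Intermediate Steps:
b = Rational(-2, 5) (b = Add(-1, Mul(Rational(1, 5), 3)) = Add(-1, Rational(3, 5)) = Rational(-2, 5) ≈ -0.40000)
Function('Y')(v) = Rational(4, 25) (Function('Y')(v) = Pow(Rational(-2, 5), 2) = Rational(4, 25))
Function('w')(a, o) = Add(-5, a, o) (Function('w')(a, o) = Add(Add(a, o), -5) = Add(-5, a, o))
Add(-155, Mul(53, Function('w')(12, 3))) = Add(-155, Mul(53, Add(-5, 12, 3))) = Add(-155, Mul(53, 10)) = Add(-155, 530) = 375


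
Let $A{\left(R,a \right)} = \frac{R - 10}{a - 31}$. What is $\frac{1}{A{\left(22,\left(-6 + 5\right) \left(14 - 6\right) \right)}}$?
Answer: $- \frac{13}{4} \approx -3.25$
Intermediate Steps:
$A{\left(R,a \right)} = \frac{-10 + R}{-31 + a}$
$\frac{1}{A{\left(22,\left(-6 + 5\right) \left(14 - 6\right) \right)}} = \frac{1}{\frac{1}{-31 + \left(-6 + 5\right) \left(14 - 6\right)} \left(-10 + 22\right)} = \frac{1}{\frac{1}{-31 - 8} \cdot 12} = \frac{1}{\frac{1}{-39} \cdot 12} = \frac{1}{\left(- \frac{1}{39}\right) 12} = \frac{1}{- \frac{4}{13}} = - \frac{13}{4}$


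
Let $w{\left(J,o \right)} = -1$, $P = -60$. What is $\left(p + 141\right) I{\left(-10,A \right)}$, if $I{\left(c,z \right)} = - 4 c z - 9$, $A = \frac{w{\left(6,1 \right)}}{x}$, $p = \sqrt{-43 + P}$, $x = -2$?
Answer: $1551 + 11 i \sqrt{103} \approx 1551.0 + 111.64 i$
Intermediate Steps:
$p = i \sqrt{103}$ ($p = \sqrt{-43 - 60} = \sqrt{-103} = i \sqrt{103} \approx 10.149 i$)
$A = \frac{1}{2}$ ($A = - \frac{1}{-2} = \left(-1\right) \left(- \frac{1}{2}\right) = \frac{1}{2} \approx 0.5$)
$I{\left(c,z \right)} = -9 - 4 c z$ ($I{\left(c,z \right)} = - 4 c z - 9 = -9 - 4 c z$)
$\left(p + 141\right) I{\left(-10,A \right)} = \left(i \sqrt{103} + 141\right) \left(-9 - \left(-40\right) \frac{1}{2}\right) = \left(141 + i \sqrt{103}\right) \left(-9 + 20\right) = \left(141 + i \sqrt{103}\right) 11 = 1551 + 11 i \sqrt{103}$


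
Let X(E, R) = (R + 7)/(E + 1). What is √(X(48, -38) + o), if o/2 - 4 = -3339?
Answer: I*√326861/7 ≈ 81.674*I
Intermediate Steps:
X(E, R) = (7 + R)/(1 + E)
o = -6670 (o = 8 + 2*(-3339) = 8 - 6678 = -6670)
√(X(48, -38) + o) = √((7 - 38)/(1 + 48) - 6670) = √(-31/49 - 6670) = √(-326861/49) = I*√326861/7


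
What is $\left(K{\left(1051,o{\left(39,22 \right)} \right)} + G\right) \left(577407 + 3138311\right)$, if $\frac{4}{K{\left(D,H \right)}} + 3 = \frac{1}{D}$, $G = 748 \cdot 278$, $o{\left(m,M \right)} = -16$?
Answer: $\frac{304426585324239}{394} \approx 7.7266 \cdot 10^{11}$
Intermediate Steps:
$G = 207944$
$K{\left(D,H \right)} = \frac{4}{-3 + \frac{1}{D}}$
$\left(K{\left(1051,o{\left(39,22 \right)} \right)} + G\right) \left(577407 + 3138311\right) = \left(\left(-4\right) 1051 \frac{1}{-1 + 3 \cdot 1051} + 207944\right) \left(577407 + 3138311\right) = \left(\left(-4\right) 1051 \frac{1}{-1 + 3153} + 207944\right) 3715718 = \left(\left(-4\right) 1051 \cdot \frac{1}{3152} + 207944\right) 3715718 = \left(- \frac{1051}{788} + 207944\right) 3715718 = \frac{163858821}{788} \cdot 3715718 = \frac{304426585324239}{394}$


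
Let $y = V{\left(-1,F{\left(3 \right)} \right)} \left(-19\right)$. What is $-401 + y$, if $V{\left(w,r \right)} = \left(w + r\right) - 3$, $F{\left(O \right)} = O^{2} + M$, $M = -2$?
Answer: $-458$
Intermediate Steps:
$F{\left(O \right)} = -2 + O^{2}$ ($F{\left(O \right)} = O^{2} - 2 = -2 + O^{2}$)
$V{\left(w,r \right)} = -3 + r + w$ ($V{\left(w,r \right)} = \left(r + w\right) - 3 = -3 + r + w$)
$y = -57$ ($y = \left(-3 - \left(2 - 3^{2}\right) - 1\right) \left(-19\right) = \left(-3 + \left(-2 + 9\right) - 1\right) \left(-19\right) = \left(-3 + 7 - 1\right) \left(-19\right) = 3 \left(-19\right) = -57$)
$-401 + y = -401 - 57 = -458$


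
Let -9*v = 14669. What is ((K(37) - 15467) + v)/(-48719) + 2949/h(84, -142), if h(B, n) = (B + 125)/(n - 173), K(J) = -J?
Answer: -3365940740/757359 ≈ -4444.3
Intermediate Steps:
v = -14669/9 (v = -⅑*14669 = -14669/9 ≈ -1629.9)
h(B, n) = (125 + B)/(-173 + n)
((K(37) - 15467) + v)/(-48719) + 2949/h(84, -142) = ((-1*37 - 15467) - 14669/9)/(-48719) + 2949/(((125 + 84)/(-173 - 142))) = ((-37 - 15467) - 14669/9)*(-1/48719) + 2949/((209/(-315))) = (-15504 - 14669/9)*(-1/48719) + 2949/((-1/315*209)) = -154205/9*(-1/48719) + 2949/(-209/315) = 154205/438471 + 2949*(-315/209) = 154205/438471 - 928935/209 = -3365940740/757359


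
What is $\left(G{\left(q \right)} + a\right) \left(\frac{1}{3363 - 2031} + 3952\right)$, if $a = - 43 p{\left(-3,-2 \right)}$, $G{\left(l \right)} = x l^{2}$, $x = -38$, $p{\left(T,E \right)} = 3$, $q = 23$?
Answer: $- \frac{106497299015}{1332} \approx -7.9953 \cdot 10^{7}$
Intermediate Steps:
$G{\left(l \right)} = - 38 l^{2}$
$a = -129$ ($a = \left(-43\right) 3 = -129$)
$\left(G{\left(q \right)} + a\right) \left(\frac{1}{3363 - 2031} + 3952\right) = \left(- 38 \cdot 23^{2} - 129\right) \left(\frac{1}{3363 - 2031} + 3952\right) = \left(\left(-38\right) 529 - 129\right) \left(\frac{1}{1332} + 3952\right) = \left(-20102 - 129\right) \left(\frac{1}{1332} + 3952\right) = \left(-20231\right) \frac{5264065}{1332} = - \frac{106497299015}{1332}$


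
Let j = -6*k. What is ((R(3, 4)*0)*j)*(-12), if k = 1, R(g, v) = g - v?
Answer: 0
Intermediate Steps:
j = -6 (j = -6*1 = -6)
((R(3, 4)*0)*j)*(-12) = (((3 - 1*4)*0)*(-6))*(-12) = (((3 - 4)*0)*(-6))*(-12) = (-1*0*(-6))*(-12) = (0*(-6))*(-12) = 0*(-12) = 0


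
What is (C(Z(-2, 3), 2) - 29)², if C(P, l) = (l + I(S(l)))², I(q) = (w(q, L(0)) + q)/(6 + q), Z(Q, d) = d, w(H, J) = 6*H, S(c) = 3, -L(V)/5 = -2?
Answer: 8464/81 ≈ 104.49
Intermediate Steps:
L(V) = 10 (L(V) = -5*(-2) = 10)
I(q) = 7*q/(6 + q) (I(q) = (6*q + q)/(6 + q) = (7*q)/(6 + q) = 7*q/(6 + q))
C(P, l) = (7/3 + l)² (C(P, l) = (l + 7*3/(6 + 3))² = (l + 7*3/9)² = (l + 7*3*(⅑))² = (l + 7/3)² = (7/3 + l)²)
(C(Z(-2, 3), 2) - 29)² = ((7 + 3*2)²/9 - 29)² = ((7 + 6)²/9 - 29)² = ((⅑)*13² - 29)² = ((⅑)*169 - 29)² = (169/9 - 29)² = (-92/9)² = 8464/81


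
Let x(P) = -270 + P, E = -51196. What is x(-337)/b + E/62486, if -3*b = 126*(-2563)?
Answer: -2774486809/3363183978 ≈ -0.82496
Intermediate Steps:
b = 107646 (b = -42*(-2563) = -⅓*(-322938) = 107646)
x(-337)/b + E/62486 = (-270 - 337)/107646 - 51196/62486 = -607*1/107646 - 51196*1/62486 = -607/107646 - 25598/31243 = -2774486809/3363183978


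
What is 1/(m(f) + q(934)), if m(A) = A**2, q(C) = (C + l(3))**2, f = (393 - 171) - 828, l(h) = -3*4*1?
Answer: 1/1217320 ≈ 8.2148e-7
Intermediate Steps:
l(h) = -12 (l(h) = -12*1 = -12)
f = -606 (f = 222 - 828 = -606)
q(C) = (-12 + C)**2 (q(C) = (C - 12)**2 = (-12 + C)**2)
1/(m(f) + q(934)) = 1/((-606)**2 + (-12 + 934)**2) = 1/(367236 + 922**2) = 1/(367236 + 850084) = 1/1217320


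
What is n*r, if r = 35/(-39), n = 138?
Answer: -1610/13 ≈ -123.85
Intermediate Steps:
r = -35/39 (r = 35*(-1/39) = -35/39 ≈ -0.89744)
n*r = 138*(-35/39) = -1610/13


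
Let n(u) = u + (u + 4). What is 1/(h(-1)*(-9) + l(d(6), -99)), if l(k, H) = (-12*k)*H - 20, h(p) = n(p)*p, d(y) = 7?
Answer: 1/8314 ≈ 0.00012028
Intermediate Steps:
n(u) = 4 + 2*u (n(u) = u + (4 + u) = 4 + 2*u)
h(p) = p*(4 + 2*p) (h(p) = (4 + 2*p)*p = p*(4 + 2*p))
l(k, H) = -20 - 12*H*k (l(k, H) = -12*H*k - 20 = -20 - 12*H*k)
1/(h(-1)*(-9) + l(d(6), -99)) = 1/((2*(-1)*(2 - 1))*(-9) + (-20 - 12*(-99)*7)) = 1/((2*(-1)*1)*(-9) + (-20 + 8316)) = 1/(-2*(-9) + 8296) = 1/(18 + 8296) = 1/8314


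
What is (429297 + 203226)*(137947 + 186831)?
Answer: 205429554894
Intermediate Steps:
(429297 + 203226)*(137947 + 186831) = 632523*324778 = 205429554894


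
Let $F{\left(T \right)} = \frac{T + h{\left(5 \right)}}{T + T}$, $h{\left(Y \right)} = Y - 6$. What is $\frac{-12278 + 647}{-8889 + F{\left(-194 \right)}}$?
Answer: $\frac{1504276}{1149579} \approx 1.3085$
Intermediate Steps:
$h{\left(Y \right)} = -6 + Y$
$F{\left(T \right)} = \frac{-1 + T}{2 T}$ ($F{\left(T \right)} = \frac{T + \left(-6 + 5\right)}{T + T} = \frac{T - 1}{2 T} = \left(-1 + T\right) \frac{1}{2 T} = \frac{-1 + T}{2 T}$)
$\frac{-12278 + 647}{-8889 + F{\left(-194 \right)}} = \frac{-12278 + 647}{-8889 + \frac{-1 - 194}{2 \left(-194\right)}} = - \frac{11631}{-8889 + \frac{1}{2} \left(- \frac{1}{194}\right) \left(-195\right)} = - \frac{11631}{-8889 + \frac{195}{388}} = - \frac{11631}{- \frac{3448737}{388}} = \left(-11631\right) \left(- \frac{388}{3448737}\right) = \frac{1504276}{1149579}$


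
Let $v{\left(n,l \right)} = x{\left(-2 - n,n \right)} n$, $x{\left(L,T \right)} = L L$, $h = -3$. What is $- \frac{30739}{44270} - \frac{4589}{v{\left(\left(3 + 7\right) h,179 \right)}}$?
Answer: $- \frac{10396525}{20824608} \approx -0.49924$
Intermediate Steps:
$x{\left(L,T \right)} = L^{2}$
$v{\left(n,l \right)} = n \left(-2 - n\right)^{2}$ ($v{\left(n,l \right)} = \left(-2 - n\right)^{2} n = n \left(-2 - n\right)^{2}$)
$- \frac{30739}{44270} - \frac{4589}{v{\left(\left(3 + 7\right) h,179 \right)}} = - \frac{30739}{44270} - \frac{4589}{\left(3 + 7\right) \left(-3\right) \left(2 + \left(3 + 7\right) \left(-3\right)\right)^{2}} = \left(-30739\right) \frac{1}{44270} - \frac{4589}{10 \left(-3\right) \left(2 + 10 \left(-3\right)\right)^{2}} = - \frac{30739}{44270} - \frac{4589}{\left(-30\right) \left(2 - 30\right)^{2}} = - \frac{30739}{44270} - \frac{4589}{\left(-30\right) \left(-28\right)^{2}} = - \frac{30739}{44270} - \frac{4589}{\left(-30\right) 784} = - \frac{30739}{44270} - \frac{4589}{-23520} = - \frac{30739}{44270} - - \frac{4589}{23520} = - \frac{30739}{44270} + \frac{4589}{23520} = - \frac{10396525}{20824608}$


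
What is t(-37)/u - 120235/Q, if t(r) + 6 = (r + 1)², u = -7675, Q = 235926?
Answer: -245429633/362146410 ≈ -0.67771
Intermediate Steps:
t(r) = -6 + (1 + r)² (t(r) = -6 + (r + 1)² = -6 + (1 + r)²)
t(-37)/u - 120235/Q = (-6 + (1 - 37)²)/(-7675) - 120235/235926 = (-6 + (-36)²)*(-1/7675) - 120235*1/235926 = (-6 + 1296)*(-1/7675) - 120235/235926 = 1290*(-1/7675) - 120235/235926 = -258/1535 - 120235/235926 = -245429633/362146410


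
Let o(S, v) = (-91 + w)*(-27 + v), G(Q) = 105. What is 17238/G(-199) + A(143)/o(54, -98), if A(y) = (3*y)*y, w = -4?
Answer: 14076179/83125 ≈ 169.34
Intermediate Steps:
o(S, v) = 2565 - 95*v (o(S, v) = (-91 - 4)*(-27 + v) = -95*(-27 + v) = 2565 - 95*v)
A(y) = 3*y²
17238/G(-199) + A(143)/o(54, -98) = 17238/105 + (3*143²)/(2565 - 95*(-98)) = 17238*(1/105) + (3*20449)/(2565 + 9310) = 5746/35 + 61347/11875 = 14076179/83125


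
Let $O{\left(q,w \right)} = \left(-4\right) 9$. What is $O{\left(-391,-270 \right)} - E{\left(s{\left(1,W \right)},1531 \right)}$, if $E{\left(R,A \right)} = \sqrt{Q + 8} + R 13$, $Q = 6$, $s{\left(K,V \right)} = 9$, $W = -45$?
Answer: $-153 - \sqrt{14} \approx -156.74$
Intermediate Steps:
$O{\left(q,w \right)} = -36$
$E{\left(R,A \right)} = \sqrt{14} + 13 R$ ($E{\left(R,A \right)} = \sqrt{6 + 8} + R 13 = \sqrt{14} + 13 R$)
$O{\left(-391,-270 \right)} - E{\left(s{\left(1,W \right)},1531 \right)} = -36 - \left(\sqrt{14} + 13 \cdot 9\right) = -36 - \left(\sqrt{14} + 117\right) = -36 - \left(117 + \sqrt{14}\right) = -153 - \sqrt{14}$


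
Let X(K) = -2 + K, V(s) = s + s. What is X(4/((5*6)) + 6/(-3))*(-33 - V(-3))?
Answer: 522/5 ≈ 104.40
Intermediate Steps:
V(s) = 2*s
X(4/((5*6)) + 6/(-3))*(-33 - V(-3)) = (-2 + (4/((5*6)) + 6/(-3)))*(-33 - 2*(-3)) = (-2 + (4/30 + 6*(-⅓)))*(-33 - 1*(-6)) = (-2 + (4*(1/30) - 2))*(-33 + 6) = (-2 + (2/15 - 2))*(-27) = (-2 - 28/15)*(-27) = -58/15*(-27) = 522/5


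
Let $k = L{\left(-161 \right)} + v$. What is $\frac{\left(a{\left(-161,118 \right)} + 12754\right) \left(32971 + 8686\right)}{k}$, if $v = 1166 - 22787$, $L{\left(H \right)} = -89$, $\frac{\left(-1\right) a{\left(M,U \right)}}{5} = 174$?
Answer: $- \frac{247525894}{10855} \approx -22803.0$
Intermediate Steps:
$a{\left(M,U \right)} = -870$ ($a{\left(M,U \right)} = \left(-5\right) 174 = -870$)
$v = -21621$ ($v = 1166 - 22787 = -21621$)
$k = -21710$ ($k = -89 - 21621 = -21710$)
$\frac{\left(a{\left(-161,118 \right)} + 12754\right) \left(32971 + 8686\right)}{k} = \frac{\left(-870 + 12754\right) \left(32971 + 8686\right)}{-21710} = 11884 \cdot 41657 \left(- \frac{1}{21710}\right) = 495051788 \left(- \frac{1}{21710}\right) = - \frac{247525894}{10855}$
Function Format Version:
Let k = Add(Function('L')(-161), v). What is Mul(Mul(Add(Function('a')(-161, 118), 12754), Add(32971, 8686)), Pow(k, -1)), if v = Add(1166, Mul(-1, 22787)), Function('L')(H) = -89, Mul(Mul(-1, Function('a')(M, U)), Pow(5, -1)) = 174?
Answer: Rational(-247525894, 10855) ≈ -22803.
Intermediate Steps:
Function('a')(M, U) = -870 (Function('a')(M, U) = Mul(-5, 174) = -870)
v = -21621 (v = Add(1166, -22787) = -21621)
k = -21710 (k = Add(-89, -21621) = -21710)
Mul(Mul(Add(Function('a')(-161, 118), 12754), Add(32971, 8686)), Pow(k, -1)) = Mul(Mul(Add(-870, 12754), Add(32971, 8686)), Pow(-21710, -1)) = Mul(Mul(11884, 41657), Rational(-1, 21710)) = Mul(495051788, Rational(-1, 21710)) = Rational(-247525894, 10855)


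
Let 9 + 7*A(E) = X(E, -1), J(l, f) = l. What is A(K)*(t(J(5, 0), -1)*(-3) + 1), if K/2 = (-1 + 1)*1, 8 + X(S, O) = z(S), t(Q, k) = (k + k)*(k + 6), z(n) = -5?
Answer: -682/7 ≈ -97.429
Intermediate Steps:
t(Q, k) = 2*k*(6 + k) (t(Q, k) = (2*k)*(6 + k) = 2*k*(6 + k))
X(S, O) = -13 (X(S, O) = -8 - 5 = -13)
K = 0 (K = 2*((-1 + 1)*1) = 2*(0*1) = 2*0 = 0)
A(E) = -22/7 (A(E) = -9/7 + (⅐)*(-13) = -9/7 - 13/7 = -22/7)
A(K)*(t(J(5, 0), -1)*(-3) + 1) = -22*((2*(-1)*(6 - 1))*(-3) + 1)/7 = -22*((2*(-1)*5)*(-3) + 1)/7 = -22*(-10*(-3) + 1)/7 = -22*(30 + 1)/7 = -22/7*31 = -682/7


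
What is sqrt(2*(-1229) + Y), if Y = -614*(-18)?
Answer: sqrt(8594) ≈ 92.704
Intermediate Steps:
Y = 11052
sqrt(2*(-1229) + Y) = sqrt(2*(-1229) + 11052) = sqrt(-2458 + 11052) = sqrt(8594)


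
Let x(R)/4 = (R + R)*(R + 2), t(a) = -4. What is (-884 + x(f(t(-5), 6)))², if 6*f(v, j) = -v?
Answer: 61277584/81 ≈ 7.5651e+5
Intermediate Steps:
f(v, j) = -v/6 (f(v, j) = (-v)/6 = -v/6)
x(R) = 8*R*(2 + R) (x(R) = 4*((R + R)*(R + 2)) = 4*((2*R)*(2 + R)) = 4*(2*R*(2 + R)) = 8*R*(2 + R))
(-884 + x(f(t(-5), 6)))² = (-884 + 8*(-⅙*(-4))*(2 - ⅙*(-4)))² = (-884 + 8*(⅔)*(2 + ⅔))² = (-884 + 8*(⅔)*(8/3))² = (-884 + 128/9)² = (-7828/9)² = 61277584/81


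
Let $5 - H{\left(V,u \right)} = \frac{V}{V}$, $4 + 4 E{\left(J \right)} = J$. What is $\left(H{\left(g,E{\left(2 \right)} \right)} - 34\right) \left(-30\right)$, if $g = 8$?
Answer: $900$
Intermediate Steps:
$E{\left(J \right)} = -1 + \frac{J}{4}$
$H{\left(V,u \right)} = 4$ ($H{\left(V,u \right)} = 5 - \frac{V}{V} = 5 - 1 = 4$)
$\left(H{\left(g,E{\left(2 \right)} \right)} - 34\right) \left(-30\right) = \left(4 - 34\right) \left(-30\right) = \left(-30\right) \left(-30\right) = 900$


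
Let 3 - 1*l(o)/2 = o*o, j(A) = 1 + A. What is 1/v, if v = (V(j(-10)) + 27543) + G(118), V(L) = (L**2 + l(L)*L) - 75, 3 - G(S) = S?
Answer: 1/28838 ≈ 3.4676e-5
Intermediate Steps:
l(o) = 6 - 2*o**2 (l(o) = 6 - 2*o*o = 6 - 2*o**2)
G(S) = 3 - S
V(L) = -75 + L**2 + L*(6 - 2*L**2) (V(L) = (L**2 + (6 - 2*L**2)*L) - 75 = (L**2 + L*(6 - 2*L**2)) - 75 = -75 + L**2 + L*(6 - 2*L**2))
v = 28838 (v = ((-75 + (1 - 10)**2 - 2*(1 - 10)*(-3 + (1 - 10)**2)) + 27543) + (3 - 1*118) = ((-75 + (-9)**2 - 2*(-9)*(-3 + (-9)**2)) + 27543) + (3 - 118) = ((-75 + 81 - 2*(-9)*(-3 + 81)) + 27543) - 115 = ((-75 + 81 - 2*(-9)*78) + 27543) - 115 = ((-75 + 81 + 1404) + 27543) - 115 = (1410 + 27543) - 115 = 28953 - 115 = 28838)
1/v = 1/28838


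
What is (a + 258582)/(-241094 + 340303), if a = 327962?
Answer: 586544/99209 ≈ 5.9122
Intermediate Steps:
(a + 258582)/(-241094 + 340303) = (327962 + 258582)/(-241094 + 340303) = 586544/99209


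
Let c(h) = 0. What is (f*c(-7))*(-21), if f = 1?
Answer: 0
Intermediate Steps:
(f*c(-7))*(-21) = (1*0)*(-21) = 0*(-21) = 0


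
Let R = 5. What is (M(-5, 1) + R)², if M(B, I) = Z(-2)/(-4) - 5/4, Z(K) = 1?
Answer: 49/4 ≈ 12.250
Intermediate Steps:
M(B, I) = -3/2 (M(B, I) = 1/(-4) - 5/4 = 1*(-¼) - 5*¼ = -¼ - 5/4 = -3/2)
(M(-5, 1) + R)² = (-3/2 + 5)² = (7/2)² = 49/4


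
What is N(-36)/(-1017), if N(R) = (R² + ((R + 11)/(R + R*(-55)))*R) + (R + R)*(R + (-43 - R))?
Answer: -237193/54918 ≈ -4.3190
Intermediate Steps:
N(R) = -11/54 + R² - 4645*R/54 (N(R) = (R² + ((11 + R)/(R - 55*R))*R) + (2*R)*(-43) = (R² + ((11 + R)/((-54*R)))*R) - 86*R = (R² + ((11 + R)*(-1/(54*R)))*R) - 86*R = (R² + (-(11 + R)/(54*R))*R) - 86*R = (R² + (-11/54 - R/54)) - 86*R = (-11/54 + R² - R/54) - 86*R = -11/54 + R² - 4645*R/54)
N(-36)/(-1017) = (-11/54 + (-36)² - 4645/54*(-36))/(-1017) = (-11/54 + 1296 + 9290/3)*(-1/1017) = (237193/54)*(-1/1017) = -237193/54918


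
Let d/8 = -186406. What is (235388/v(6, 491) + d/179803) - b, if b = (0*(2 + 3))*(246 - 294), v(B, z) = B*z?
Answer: 18965125978/264849819 ≈ 71.607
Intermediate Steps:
d = -1491248 (d = 8*(-186406) = -1491248)
b = 0 (b = (0*5)*(-48) = 0*(-48) = 0)
(235388/v(6, 491) + d/179803) - b = (235388/((6*491)) - 1491248/179803) - 1*0 = (235388/2946 - 1491248*1/179803) + 0 = (235388*(1/2946) - 1491248/179803) + 0 = (117694/1473 - 1491248/179803) + 0 = 18965125978/264849819 + 0 = 18965125978/264849819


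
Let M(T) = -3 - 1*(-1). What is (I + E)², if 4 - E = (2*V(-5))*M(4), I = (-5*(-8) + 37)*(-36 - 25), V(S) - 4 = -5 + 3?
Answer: 21949225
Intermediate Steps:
M(T) = -2 (M(T) = -3 + 1 = -2)
V(S) = 2 (V(S) = 4 + (-5 + 3) = 4 - 2 = 2)
I = -4697 (I = (40 + 37)*(-61) = 77*(-61) = -4697)
E = 12 (E = 4 - 2*2*(-2) = 4 - 4*(-2) = 4 - 1*(-8) = 4 + 8 = 12)
(I + E)² = (-4697 + 12)² = (-4685)² = 21949225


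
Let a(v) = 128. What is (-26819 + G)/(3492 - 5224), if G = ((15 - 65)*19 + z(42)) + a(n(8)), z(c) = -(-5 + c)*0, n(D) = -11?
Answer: 27641/1732 ≈ 15.959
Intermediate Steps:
z(c) = 0 (z(c) = -1*0 = 0)
G = -822 (G = ((15 - 65)*19 + 0) + 128 = (-50*19 + 0) + 128 = (-950 + 0) + 128 = -950 + 128 = -822)
(-26819 + G)/(3492 - 5224) = (-26819 - 822)/(3492 - 5224) = -27641/(-1732) = -27641*(-1/1732) = 27641/1732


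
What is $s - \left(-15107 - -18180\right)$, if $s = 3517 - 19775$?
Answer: $-19331$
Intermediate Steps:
$s = -16258$
$s - \left(-15107 - -18180\right) = -16258 - \left(-15107 - -18180\right) = -16258 - \left(-15107 + 18180\right) = -16258 - 3073 = -19331$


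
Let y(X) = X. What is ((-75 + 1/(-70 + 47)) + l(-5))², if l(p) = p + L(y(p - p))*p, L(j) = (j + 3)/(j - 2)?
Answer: 11135569/2116 ≈ 5262.6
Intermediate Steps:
L(j) = (3 + j)/(-2 + j)
l(p) = -p/2 (l(p) = p + ((3 + (p - p))/(-2 + (p - p)))*p = p + ((3 + 0)/(-2 + 0))*p = p + (3/(-2))*p = p + (-½*3)*p = p - 3*p/2 = -p/2)
((-75 + 1/(-70 + 47)) + l(-5))² = ((-75 + 1/(-70 + 47)) - ½*(-5))² = ((-75 + 1/(-23)) + 5/2)² = ((-75 - 1/23) + 5/2)² = (-1726/23 + 5/2)² = (-3337/46)² = 11135569/2116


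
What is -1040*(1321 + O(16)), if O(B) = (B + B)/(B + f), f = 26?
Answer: -28867280/21 ≈ -1.3746e+6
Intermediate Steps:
O(B) = 2*B/(26 + B) (O(B) = (B + B)/(B + 26) = (2*B)/(26 + B) = 2*B/(26 + B))
-1040*(1321 + O(16)) = -1040*(1321 + 2*16/(26 + 16)) = -1040*(1321 + 2*16/42) = -1040*(1321 + 2*16*(1/42)) = -1040*(1321 + 16/21) = -1040*27757/21 = -28867280/21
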